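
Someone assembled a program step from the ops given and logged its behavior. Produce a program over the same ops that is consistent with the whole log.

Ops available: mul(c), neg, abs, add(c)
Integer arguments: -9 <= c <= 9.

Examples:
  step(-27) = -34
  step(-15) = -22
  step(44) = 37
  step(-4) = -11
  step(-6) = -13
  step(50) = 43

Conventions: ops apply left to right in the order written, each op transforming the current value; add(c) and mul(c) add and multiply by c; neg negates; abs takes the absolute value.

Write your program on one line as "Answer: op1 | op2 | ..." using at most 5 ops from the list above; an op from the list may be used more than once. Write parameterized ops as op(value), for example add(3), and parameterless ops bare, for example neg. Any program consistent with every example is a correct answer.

neg | add(-1) | neg | add(-8)

Check, running the answer program on each example:
  -27 -> 27 -> 26 -> -26 -> -34
  -15 -> 15 -> 14 -> -14 -> -22
  44 -> -44 -> -45 -> 45 -> 37
  -4 -> 4 -> 3 -> -3 -> -11
  -6 -> 6 -> 5 -> -5 -> -13
  50 -> -50 -> -51 -> 51 -> 43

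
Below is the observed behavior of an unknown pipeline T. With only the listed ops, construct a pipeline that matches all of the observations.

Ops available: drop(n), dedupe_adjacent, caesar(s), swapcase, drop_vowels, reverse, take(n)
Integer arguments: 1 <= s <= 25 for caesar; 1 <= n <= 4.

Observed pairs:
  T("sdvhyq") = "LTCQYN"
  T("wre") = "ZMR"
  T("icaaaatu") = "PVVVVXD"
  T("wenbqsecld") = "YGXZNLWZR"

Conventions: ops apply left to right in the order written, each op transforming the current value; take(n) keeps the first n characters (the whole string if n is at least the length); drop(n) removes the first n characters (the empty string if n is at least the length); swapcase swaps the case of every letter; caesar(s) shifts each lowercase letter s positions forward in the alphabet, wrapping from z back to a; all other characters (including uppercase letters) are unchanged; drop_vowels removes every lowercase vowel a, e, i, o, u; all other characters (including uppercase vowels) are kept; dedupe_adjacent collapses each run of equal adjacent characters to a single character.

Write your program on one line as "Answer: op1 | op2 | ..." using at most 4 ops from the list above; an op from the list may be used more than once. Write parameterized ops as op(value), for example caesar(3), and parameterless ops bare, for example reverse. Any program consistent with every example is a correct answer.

caesar(21) | drop_vowels | swapcase | reverse

Check, running the answer program on each example:
  "sdvhyq" -> "nyqctl" -> "nyqctl" -> "NYQCTL" -> "LTCQYN"
  "wre" -> "rmz" -> "rmz" -> "RMZ" -> "ZMR"
  "icaaaatu" -> "dxvvvvop" -> "dxvvvvp" -> "DXVVVVP" -> "PVVVVXD"
  "wenbqsecld" -> "rziwlnzxgy" -> "rzwlnzxgy" -> "RZWLNZXGY" -> "YGXZNLWZR"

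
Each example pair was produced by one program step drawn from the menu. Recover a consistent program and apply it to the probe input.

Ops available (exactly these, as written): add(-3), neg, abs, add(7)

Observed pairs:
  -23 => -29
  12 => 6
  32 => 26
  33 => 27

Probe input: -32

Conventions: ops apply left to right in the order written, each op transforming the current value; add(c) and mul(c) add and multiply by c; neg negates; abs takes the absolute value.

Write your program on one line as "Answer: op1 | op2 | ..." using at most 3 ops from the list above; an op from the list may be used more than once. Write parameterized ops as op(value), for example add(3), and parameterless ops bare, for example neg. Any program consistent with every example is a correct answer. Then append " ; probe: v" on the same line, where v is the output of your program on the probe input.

add(-3) | add(-3) ; probe: -38

Check, running the answer program on each example:
  -23 -> -26 -> -29
  12 -> 9 -> 6
  32 -> 29 -> 26
  33 -> 30 -> 27
  probe: -32 -> -35 -> -38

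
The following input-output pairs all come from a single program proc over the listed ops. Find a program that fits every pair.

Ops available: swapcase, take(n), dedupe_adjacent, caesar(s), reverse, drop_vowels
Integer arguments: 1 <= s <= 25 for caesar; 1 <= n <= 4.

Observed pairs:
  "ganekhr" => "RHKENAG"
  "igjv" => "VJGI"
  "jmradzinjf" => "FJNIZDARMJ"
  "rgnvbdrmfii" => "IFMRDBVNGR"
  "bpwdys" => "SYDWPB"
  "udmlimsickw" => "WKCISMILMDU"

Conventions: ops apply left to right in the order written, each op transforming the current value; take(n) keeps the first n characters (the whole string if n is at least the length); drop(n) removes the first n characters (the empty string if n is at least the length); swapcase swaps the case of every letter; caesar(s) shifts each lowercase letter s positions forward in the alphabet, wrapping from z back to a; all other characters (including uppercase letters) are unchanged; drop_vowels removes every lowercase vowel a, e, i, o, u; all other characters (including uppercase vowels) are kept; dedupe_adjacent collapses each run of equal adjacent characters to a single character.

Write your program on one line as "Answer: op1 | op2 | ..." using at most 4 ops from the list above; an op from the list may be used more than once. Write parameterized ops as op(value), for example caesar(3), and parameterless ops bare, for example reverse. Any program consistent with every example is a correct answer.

reverse | swapcase | dedupe_adjacent

Check, running the answer program on each example:
  "ganekhr" -> "rhkenag" -> "RHKENAG" -> "RHKENAG"
  "igjv" -> "vjgi" -> "VJGI" -> "VJGI"
  "jmradzinjf" -> "fjnizdarmj" -> "FJNIZDARMJ" -> "FJNIZDARMJ"
  "rgnvbdrmfii" -> "iifmrdbvngr" -> "IIFMRDBVNGR" -> "IFMRDBVNGR"
  "bpwdys" -> "sydwpb" -> "SYDWPB" -> "SYDWPB"
  "udmlimsickw" -> "wkcismilmdu" -> "WKCISMILMDU" -> "WKCISMILMDU"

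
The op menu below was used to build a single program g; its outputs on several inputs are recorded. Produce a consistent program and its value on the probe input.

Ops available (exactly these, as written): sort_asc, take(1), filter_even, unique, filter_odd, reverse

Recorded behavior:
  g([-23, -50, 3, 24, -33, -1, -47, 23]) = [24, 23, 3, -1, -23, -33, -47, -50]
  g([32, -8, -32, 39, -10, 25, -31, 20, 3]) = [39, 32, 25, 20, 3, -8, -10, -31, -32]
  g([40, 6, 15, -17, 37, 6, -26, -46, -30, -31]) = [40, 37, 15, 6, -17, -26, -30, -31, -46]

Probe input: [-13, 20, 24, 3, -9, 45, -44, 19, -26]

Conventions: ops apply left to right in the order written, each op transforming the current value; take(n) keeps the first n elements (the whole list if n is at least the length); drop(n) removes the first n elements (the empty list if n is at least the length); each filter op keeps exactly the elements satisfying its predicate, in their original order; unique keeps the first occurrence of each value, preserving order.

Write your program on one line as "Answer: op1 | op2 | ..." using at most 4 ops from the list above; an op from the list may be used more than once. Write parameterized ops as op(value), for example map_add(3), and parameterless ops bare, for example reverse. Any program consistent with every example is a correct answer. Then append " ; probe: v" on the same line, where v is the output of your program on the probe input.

sort_asc | unique | reverse ; probe: [45, 24, 20, 19, 3, -9, -13, -26, -44]

Check, running the answer program on each example:
  [-23, -50, 3, 24, -33, -1, -47, 23] -> [-50, -47, -33, -23, -1, 3, 23, 24] -> [-50, -47, -33, -23, -1, 3, 23, 24] -> [24, 23, 3, -1, -23, -33, -47, -50]
  [32, -8, -32, 39, -10, 25, -31, 20, 3] -> [-32, -31, -10, -8, 3, 20, 25, 32, 39] -> [-32, -31, -10, -8, 3, 20, 25, 32, 39] -> [39, 32, 25, 20, 3, -8, -10, -31, -32]
  [40, 6, 15, -17, 37, 6, -26, -46, -30, -31] -> [-46, -31, -30, -26, -17, 6, 6, 15, 37, 40] -> [-46, -31, -30, -26, -17, 6, 15, 37, 40] -> [40, 37, 15, 6, -17, -26, -30, -31, -46]
  probe: [-13, 20, 24, 3, -9, 45, -44, 19, -26] -> [-44, -26, -13, -9, 3, 19, 20, 24, 45] -> [-44, -26, -13, -9, 3, 19, 20, 24, 45] -> [45, 24, 20, 19, 3, -9, -13, -26, -44]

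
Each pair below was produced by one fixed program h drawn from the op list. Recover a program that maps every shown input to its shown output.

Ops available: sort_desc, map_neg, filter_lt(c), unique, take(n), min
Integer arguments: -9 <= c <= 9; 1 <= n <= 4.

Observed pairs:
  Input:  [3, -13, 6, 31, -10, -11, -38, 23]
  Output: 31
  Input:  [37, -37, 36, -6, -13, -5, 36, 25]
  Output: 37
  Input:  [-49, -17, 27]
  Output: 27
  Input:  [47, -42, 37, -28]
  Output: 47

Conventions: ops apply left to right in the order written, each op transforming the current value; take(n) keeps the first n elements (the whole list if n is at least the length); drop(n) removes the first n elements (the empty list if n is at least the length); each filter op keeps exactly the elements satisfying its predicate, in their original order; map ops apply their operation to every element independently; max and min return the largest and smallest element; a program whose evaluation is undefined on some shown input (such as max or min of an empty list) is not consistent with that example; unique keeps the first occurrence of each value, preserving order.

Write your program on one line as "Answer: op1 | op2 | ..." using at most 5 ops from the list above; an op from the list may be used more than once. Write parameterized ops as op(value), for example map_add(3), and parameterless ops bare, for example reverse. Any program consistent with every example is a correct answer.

sort_desc | take(2) | take(1) | min

Check, running the answer program on each example:
  [3, -13, 6, 31, -10, -11, -38, 23] -> [31, 23, 6, 3, -10, -11, -13, -38] -> [31, 23] -> [31] -> 31
  [37, -37, 36, -6, -13, -5, 36, 25] -> [37, 36, 36, 25, -5, -6, -13, -37] -> [37, 36] -> [37] -> 37
  [-49, -17, 27] -> [27, -17, -49] -> [27, -17] -> [27] -> 27
  [47, -42, 37, -28] -> [47, 37, -28, -42] -> [47, 37] -> [47] -> 47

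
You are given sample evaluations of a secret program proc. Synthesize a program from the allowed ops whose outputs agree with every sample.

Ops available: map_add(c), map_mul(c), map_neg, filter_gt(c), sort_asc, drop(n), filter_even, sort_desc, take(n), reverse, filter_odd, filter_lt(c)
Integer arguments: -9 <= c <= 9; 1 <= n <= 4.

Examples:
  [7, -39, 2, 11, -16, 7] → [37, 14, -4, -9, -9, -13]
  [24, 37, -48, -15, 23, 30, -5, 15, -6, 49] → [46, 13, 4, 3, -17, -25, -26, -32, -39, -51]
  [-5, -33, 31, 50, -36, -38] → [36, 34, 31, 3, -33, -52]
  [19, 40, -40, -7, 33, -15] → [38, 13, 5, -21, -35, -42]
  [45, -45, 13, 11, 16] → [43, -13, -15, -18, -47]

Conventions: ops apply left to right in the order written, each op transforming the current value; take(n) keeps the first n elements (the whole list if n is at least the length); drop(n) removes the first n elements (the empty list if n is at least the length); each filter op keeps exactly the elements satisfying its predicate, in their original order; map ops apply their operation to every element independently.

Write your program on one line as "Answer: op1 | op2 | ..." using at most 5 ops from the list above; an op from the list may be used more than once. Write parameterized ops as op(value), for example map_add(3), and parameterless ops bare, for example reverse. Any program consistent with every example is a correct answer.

map_neg | sort_asc | reverse | map_add(-2)

Check, running the answer program on each example:
  [7, -39, 2, 11, -16, 7] -> [-7, 39, -2, -11, 16, -7] -> [-11, -7, -7, -2, 16, 39] -> [39, 16, -2, -7, -7, -11] -> [37, 14, -4, -9, -9, -13]
  [24, 37, -48, -15, 23, 30, -5, 15, -6, 49] -> [-24, -37, 48, 15, -23, -30, 5, -15, 6, -49] -> [-49, -37, -30, -24, -23, -15, 5, 6, 15, 48] -> [48, 15, 6, 5, -15, -23, -24, -30, -37, -49] -> [46, 13, 4, 3, -17, -25, -26, -32, -39, -51]
  [-5, -33, 31, 50, -36, -38] -> [5, 33, -31, -50, 36, 38] -> [-50, -31, 5, 33, 36, 38] -> [38, 36, 33, 5, -31, -50] -> [36, 34, 31, 3, -33, -52]
  [19, 40, -40, -7, 33, -15] -> [-19, -40, 40, 7, -33, 15] -> [-40, -33, -19, 7, 15, 40] -> [40, 15, 7, -19, -33, -40] -> [38, 13, 5, -21, -35, -42]
  [45, -45, 13, 11, 16] -> [-45, 45, -13, -11, -16] -> [-45, -16, -13, -11, 45] -> [45, -11, -13, -16, -45] -> [43, -13, -15, -18, -47]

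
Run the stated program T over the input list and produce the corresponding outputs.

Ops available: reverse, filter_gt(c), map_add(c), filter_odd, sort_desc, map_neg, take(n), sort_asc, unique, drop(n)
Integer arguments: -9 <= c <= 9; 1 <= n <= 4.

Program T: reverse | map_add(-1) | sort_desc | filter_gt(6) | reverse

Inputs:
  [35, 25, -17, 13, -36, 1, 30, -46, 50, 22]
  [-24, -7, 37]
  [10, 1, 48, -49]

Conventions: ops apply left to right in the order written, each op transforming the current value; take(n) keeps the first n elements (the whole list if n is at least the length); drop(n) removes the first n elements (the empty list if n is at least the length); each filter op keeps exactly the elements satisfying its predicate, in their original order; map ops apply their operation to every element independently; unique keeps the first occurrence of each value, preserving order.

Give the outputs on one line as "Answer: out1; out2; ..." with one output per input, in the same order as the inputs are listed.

[12, 21, 24, 29, 34, 49]; [36]; [9, 47]

Execution, op by op:
  [35, 25, -17, 13, -36, 1, 30, -46, 50, 22] -> [22, 50, -46, 30, 1, -36, 13, -17, 25, 35] -> [21, 49, -47, 29, 0, -37, 12, -18, 24, 34] -> [49, 34, 29, 24, 21, 12, 0, -18, -37, -47] -> [49, 34, 29, 24, 21, 12] -> [12, 21, 24, 29, 34, 49]
  [-24, -7, 37] -> [37, -7, -24] -> [36, -8, -25] -> [36, -8, -25] -> [36] -> [36]
  [10, 1, 48, -49] -> [-49, 48, 1, 10] -> [-50, 47, 0, 9] -> [47, 9, 0, -50] -> [47, 9] -> [9, 47]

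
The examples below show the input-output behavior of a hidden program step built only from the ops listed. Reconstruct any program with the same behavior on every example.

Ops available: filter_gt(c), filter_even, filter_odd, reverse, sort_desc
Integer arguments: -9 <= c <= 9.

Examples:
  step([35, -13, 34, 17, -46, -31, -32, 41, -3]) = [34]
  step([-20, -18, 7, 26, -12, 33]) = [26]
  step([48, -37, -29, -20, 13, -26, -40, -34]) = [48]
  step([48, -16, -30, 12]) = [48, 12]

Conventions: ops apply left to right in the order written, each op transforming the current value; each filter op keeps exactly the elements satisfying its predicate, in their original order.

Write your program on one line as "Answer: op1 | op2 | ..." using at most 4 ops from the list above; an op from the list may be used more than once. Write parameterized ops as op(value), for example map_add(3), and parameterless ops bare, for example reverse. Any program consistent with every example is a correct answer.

filter_gt(-9) | sort_desc | filter_even

Check, running the answer program on each example:
  [35, -13, 34, 17, -46, -31, -32, 41, -3] -> [35, 34, 17, 41, -3] -> [41, 35, 34, 17, -3] -> [34]
  [-20, -18, 7, 26, -12, 33] -> [7, 26, 33] -> [33, 26, 7] -> [26]
  [48, -37, -29, -20, 13, -26, -40, -34] -> [48, 13] -> [48, 13] -> [48]
  [48, -16, -30, 12] -> [48, 12] -> [48, 12] -> [48, 12]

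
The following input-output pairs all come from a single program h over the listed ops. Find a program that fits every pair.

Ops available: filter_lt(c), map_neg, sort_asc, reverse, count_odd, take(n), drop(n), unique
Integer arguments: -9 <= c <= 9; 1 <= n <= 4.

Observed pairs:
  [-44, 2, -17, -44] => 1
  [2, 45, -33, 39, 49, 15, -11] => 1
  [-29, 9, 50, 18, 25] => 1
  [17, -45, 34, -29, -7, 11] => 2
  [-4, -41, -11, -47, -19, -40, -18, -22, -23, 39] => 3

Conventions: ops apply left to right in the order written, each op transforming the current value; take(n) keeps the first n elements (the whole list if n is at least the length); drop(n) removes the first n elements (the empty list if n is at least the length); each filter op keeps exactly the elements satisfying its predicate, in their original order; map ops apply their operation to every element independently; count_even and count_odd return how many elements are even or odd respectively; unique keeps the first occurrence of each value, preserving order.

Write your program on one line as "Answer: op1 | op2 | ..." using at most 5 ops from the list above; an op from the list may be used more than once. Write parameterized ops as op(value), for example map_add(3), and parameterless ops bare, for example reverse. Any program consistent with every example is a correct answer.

take(4) | reverse | filter_lt(1) | count_odd

Check, running the answer program on each example:
  [-44, 2, -17, -44] -> [-44, 2, -17, -44] -> [-44, -17, 2, -44] -> [-44, -17, -44] -> 1
  [2, 45, -33, 39, 49, 15, -11] -> [2, 45, -33, 39] -> [39, -33, 45, 2] -> [-33] -> 1
  [-29, 9, 50, 18, 25] -> [-29, 9, 50, 18] -> [18, 50, 9, -29] -> [-29] -> 1
  [17, -45, 34, -29, -7, 11] -> [17, -45, 34, -29] -> [-29, 34, -45, 17] -> [-29, -45] -> 2
  [-4, -41, -11, -47, -19, -40, -18, -22, -23, 39] -> [-4, -41, -11, -47] -> [-47, -11, -41, -4] -> [-47, -11, -41, -4] -> 3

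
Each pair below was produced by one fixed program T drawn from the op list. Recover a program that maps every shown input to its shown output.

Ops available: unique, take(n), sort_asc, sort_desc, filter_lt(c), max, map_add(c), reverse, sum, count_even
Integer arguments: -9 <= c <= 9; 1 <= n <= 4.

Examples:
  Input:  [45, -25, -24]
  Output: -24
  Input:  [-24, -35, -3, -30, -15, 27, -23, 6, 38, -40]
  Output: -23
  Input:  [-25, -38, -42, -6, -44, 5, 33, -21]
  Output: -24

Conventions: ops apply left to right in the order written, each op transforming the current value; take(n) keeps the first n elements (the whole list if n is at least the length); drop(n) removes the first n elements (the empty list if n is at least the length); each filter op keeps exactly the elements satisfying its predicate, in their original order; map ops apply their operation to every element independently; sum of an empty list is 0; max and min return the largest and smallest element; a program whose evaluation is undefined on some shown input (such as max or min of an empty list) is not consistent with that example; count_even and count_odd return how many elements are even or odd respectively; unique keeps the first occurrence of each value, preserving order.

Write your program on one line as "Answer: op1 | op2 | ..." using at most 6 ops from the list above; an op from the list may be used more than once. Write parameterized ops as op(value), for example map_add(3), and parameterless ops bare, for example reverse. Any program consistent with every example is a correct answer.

take(4) | map_add(1) | filter_lt(5) | take(1) | max

Check, running the answer program on each example:
  [45, -25, -24] -> [45, -25, -24] -> [46, -24, -23] -> [-24, -23] -> [-24] -> -24
  [-24, -35, -3, -30, -15, 27, -23, 6, 38, -40] -> [-24, -35, -3, -30] -> [-23, -34, -2, -29] -> [-23, -34, -2, -29] -> [-23] -> -23
  [-25, -38, -42, -6, -44, 5, 33, -21] -> [-25, -38, -42, -6] -> [-24, -37, -41, -5] -> [-24, -37, -41, -5] -> [-24] -> -24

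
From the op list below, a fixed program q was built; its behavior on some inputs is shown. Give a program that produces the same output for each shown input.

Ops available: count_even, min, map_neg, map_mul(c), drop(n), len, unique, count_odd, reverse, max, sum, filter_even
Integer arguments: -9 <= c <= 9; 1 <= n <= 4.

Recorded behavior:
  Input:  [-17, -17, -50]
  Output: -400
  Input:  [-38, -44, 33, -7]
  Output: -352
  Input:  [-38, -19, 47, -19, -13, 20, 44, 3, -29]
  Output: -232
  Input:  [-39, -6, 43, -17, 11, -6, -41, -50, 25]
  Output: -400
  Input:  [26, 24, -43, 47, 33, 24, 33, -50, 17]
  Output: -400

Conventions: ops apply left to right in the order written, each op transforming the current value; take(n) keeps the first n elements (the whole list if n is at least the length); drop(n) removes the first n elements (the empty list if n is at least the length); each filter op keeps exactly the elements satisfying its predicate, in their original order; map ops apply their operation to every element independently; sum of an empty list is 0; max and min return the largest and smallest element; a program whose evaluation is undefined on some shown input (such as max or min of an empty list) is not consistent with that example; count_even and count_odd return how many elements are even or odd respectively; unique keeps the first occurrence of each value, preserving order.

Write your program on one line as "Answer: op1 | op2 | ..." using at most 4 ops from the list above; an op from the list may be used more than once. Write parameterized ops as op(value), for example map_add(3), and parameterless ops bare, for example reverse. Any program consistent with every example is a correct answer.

map_neg | drop(1) | map_mul(-8) | min

Check, running the answer program on each example:
  [-17, -17, -50] -> [17, 17, 50] -> [17, 50] -> [-136, -400] -> -400
  [-38, -44, 33, -7] -> [38, 44, -33, 7] -> [44, -33, 7] -> [-352, 264, -56] -> -352
  [-38, -19, 47, -19, -13, 20, 44, 3, -29] -> [38, 19, -47, 19, 13, -20, -44, -3, 29] -> [19, -47, 19, 13, -20, -44, -3, 29] -> [-152, 376, -152, -104, 160, 352, 24, -232] -> -232
  [-39, -6, 43, -17, 11, -6, -41, -50, 25] -> [39, 6, -43, 17, -11, 6, 41, 50, -25] -> [6, -43, 17, -11, 6, 41, 50, -25] -> [-48, 344, -136, 88, -48, -328, -400, 200] -> -400
  [26, 24, -43, 47, 33, 24, 33, -50, 17] -> [-26, -24, 43, -47, -33, -24, -33, 50, -17] -> [-24, 43, -47, -33, -24, -33, 50, -17] -> [192, -344, 376, 264, 192, 264, -400, 136] -> -400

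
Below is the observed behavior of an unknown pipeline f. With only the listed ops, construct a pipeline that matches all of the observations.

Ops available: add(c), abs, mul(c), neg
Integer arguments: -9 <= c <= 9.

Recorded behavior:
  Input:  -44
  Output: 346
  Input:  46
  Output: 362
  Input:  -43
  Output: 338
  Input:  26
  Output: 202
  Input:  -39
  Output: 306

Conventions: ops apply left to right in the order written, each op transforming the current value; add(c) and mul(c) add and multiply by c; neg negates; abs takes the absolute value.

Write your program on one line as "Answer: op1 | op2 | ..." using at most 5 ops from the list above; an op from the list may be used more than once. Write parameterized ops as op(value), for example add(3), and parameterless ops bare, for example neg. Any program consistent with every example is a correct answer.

neg | abs | mul(-8) | neg | add(-6)

Check, running the answer program on each example:
  -44 -> 44 -> 44 -> -352 -> 352 -> 346
  46 -> -46 -> 46 -> -368 -> 368 -> 362
  -43 -> 43 -> 43 -> -344 -> 344 -> 338
  26 -> -26 -> 26 -> -208 -> 208 -> 202
  -39 -> 39 -> 39 -> -312 -> 312 -> 306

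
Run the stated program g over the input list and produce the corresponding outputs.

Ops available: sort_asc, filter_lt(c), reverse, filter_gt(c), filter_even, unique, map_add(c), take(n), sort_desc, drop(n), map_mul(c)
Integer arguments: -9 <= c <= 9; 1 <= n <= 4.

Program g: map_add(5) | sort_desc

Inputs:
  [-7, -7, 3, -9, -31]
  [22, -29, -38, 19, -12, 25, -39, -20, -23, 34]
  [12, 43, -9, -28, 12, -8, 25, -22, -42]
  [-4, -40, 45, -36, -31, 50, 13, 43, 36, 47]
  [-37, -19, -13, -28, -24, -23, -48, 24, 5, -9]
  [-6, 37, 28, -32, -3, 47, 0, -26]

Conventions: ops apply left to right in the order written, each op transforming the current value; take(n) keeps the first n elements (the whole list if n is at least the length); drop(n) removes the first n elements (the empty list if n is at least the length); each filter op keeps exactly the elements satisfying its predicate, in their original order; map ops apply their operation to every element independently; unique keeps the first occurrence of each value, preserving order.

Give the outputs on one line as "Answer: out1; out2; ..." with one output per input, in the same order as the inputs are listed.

Execution, op by op:
  [-7, -7, 3, -9, -31] -> [-2, -2, 8, -4, -26] -> [8, -2, -2, -4, -26]
  [22, -29, -38, 19, -12, 25, -39, -20, -23, 34] -> [27, -24, -33, 24, -7, 30, -34, -15, -18, 39] -> [39, 30, 27, 24, -7, -15, -18, -24, -33, -34]
  [12, 43, -9, -28, 12, -8, 25, -22, -42] -> [17, 48, -4, -23, 17, -3, 30, -17, -37] -> [48, 30, 17, 17, -3, -4, -17, -23, -37]
  [-4, -40, 45, -36, -31, 50, 13, 43, 36, 47] -> [1, -35, 50, -31, -26, 55, 18, 48, 41, 52] -> [55, 52, 50, 48, 41, 18, 1, -26, -31, -35]
  [-37, -19, -13, -28, -24, -23, -48, 24, 5, -9] -> [-32, -14, -8, -23, -19, -18, -43, 29, 10, -4] -> [29, 10, -4, -8, -14, -18, -19, -23, -32, -43]
  [-6, 37, 28, -32, -3, 47, 0, -26] -> [-1, 42, 33, -27, 2, 52, 5, -21] -> [52, 42, 33, 5, 2, -1, -21, -27]

[8, -2, -2, -4, -26]; [39, 30, 27, 24, -7, -15, -18, -24, -33, -34]; [48, 30, 17, 17, -3, -4, -17, -23, -37]; [55, 52, 50, 48, 41, 18, 1, -26, -31, -35]; [29, 10, -4, -8, -14, -18, -19, -23, -32, -43]; [52, 42, 33, 5, 2, -1, -21, -27]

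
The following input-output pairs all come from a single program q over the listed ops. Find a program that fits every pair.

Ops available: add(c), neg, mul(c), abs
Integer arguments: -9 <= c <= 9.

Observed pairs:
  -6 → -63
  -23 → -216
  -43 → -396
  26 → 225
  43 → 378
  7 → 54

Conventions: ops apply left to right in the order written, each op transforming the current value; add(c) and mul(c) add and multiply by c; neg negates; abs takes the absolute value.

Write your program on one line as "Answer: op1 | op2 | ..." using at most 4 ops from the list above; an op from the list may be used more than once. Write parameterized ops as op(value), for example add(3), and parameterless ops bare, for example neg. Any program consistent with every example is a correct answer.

mul(-9) | add(9) | neg

Check, running the answer program on each example:
  -6 -> 54 -> 63 -> -63
  -23 -> 207 -> 216 -> -216
  -43 -> 387 -> 396 -> -396
  26 -> -234 -> -225 -> 225
  43 -> -387 -> -378 -> 378
  7 -> -63 -> -54 -> 54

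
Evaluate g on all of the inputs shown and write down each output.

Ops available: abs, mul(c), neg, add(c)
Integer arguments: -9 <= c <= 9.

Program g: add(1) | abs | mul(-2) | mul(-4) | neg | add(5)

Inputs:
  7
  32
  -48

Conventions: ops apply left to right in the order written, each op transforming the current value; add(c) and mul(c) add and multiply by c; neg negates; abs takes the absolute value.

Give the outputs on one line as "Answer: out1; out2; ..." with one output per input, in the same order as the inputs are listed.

Execution, op by op:
  7 -> 8 -> 8 -> -16 -> 64 -> -64 -> -59
  32 -> 33 -> 33 -> -66 -> 264 -> -264 -> -259
  -48 -> -47 -> 47 -> -94 -> 376 -> -376 -> -371

-59; -259; -371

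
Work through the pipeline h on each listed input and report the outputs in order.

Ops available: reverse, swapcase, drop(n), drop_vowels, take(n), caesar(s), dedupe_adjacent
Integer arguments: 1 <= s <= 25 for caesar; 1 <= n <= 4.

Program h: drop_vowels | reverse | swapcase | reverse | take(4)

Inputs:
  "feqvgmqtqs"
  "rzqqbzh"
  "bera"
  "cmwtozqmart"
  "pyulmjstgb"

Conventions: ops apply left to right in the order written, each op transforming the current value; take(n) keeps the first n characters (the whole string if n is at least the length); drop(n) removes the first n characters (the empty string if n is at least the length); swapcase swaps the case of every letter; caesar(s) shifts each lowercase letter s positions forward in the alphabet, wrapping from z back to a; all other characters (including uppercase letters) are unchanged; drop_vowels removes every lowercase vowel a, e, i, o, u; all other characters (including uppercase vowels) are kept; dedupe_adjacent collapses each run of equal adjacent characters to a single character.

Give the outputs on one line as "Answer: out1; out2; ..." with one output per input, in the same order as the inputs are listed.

"FQVG"; "RZQQ"; "BR"; "CMWT"; "PYLM"

Execution, op by op:
  "feqvgmqtqs" -> "fqvgmqtqs" -> "sqtqmgvqf" -> "SQTQMGVQF" -> "FQVGMQTQS" -> "FQVG"
  "rzqqbzh" -> "rzqqbzh" -> "hzbqqzr" -> "HZBQQZR" -> "RZQQBZH" -> "RZQQ"
  "bera" -> "br" -> "rb" -> "RB" -> "BR" -> "BR"
  "cmwtozqmart" -> "cmwtzqmrt" -> "trmqztwmc" -> "TRMQZTWMC" -> "CMWTZQMRT" -> "CMWT"
  "pyulmjstgb" -> "pylmjstgb" -> "bgtsjmlyp" -> "BGTSJMLYP" -> "PYLMJSTGB" -> "PYLM"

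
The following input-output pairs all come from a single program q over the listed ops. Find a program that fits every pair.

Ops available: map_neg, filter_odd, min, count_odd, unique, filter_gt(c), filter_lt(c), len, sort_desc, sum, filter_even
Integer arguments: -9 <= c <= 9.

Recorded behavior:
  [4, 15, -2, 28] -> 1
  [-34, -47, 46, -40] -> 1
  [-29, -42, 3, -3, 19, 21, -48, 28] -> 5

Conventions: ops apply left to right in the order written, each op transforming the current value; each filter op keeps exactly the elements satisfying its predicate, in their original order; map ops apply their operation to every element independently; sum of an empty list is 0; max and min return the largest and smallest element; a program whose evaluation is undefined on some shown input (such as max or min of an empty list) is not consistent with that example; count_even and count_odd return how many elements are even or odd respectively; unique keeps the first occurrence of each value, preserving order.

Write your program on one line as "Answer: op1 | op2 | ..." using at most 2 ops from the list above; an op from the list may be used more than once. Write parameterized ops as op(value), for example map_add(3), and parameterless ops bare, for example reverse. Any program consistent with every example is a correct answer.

filter_odd | len

Check, running the answer program on each example:
  [4, 15, -2, 28] -> [15] -> 1
  [-34, -47, 46, -40] -> [-47] -> 1
  [-29, -42, 3, -3, 19, 21, -48, 28] -> [-29, 3, -3, 19, 21] -> 5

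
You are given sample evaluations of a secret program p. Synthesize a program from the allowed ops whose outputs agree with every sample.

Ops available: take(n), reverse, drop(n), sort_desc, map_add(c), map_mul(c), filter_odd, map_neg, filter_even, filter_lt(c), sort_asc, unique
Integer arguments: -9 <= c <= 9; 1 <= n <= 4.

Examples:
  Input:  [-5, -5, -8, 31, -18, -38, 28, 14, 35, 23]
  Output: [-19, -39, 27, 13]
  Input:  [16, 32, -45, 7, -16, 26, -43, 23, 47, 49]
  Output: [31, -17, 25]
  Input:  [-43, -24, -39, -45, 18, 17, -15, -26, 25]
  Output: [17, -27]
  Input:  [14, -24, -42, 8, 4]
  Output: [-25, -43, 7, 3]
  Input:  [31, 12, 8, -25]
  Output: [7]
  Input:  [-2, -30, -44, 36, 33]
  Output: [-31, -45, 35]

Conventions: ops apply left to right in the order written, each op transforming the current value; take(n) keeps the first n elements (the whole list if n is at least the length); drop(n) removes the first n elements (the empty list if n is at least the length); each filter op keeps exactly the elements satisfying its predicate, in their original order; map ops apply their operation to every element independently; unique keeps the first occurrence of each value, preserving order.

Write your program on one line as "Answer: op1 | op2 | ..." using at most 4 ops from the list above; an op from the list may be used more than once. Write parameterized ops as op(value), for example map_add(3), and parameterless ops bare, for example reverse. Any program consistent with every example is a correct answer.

map_add(-1) | filter_odd | drop(1)

Check, running the answer program on each example:
  [-5, -5, -8, 31, -18, -38, 28, 14, 35, 23] -> [-6, -6, -9, 30, -19, -39, 27, 13, 34, 22] -> [-9, -19, -39, 27, 13] -> [-19, -39, 27, 13]
  [16, 32, -45, 7, -16, 26, -43, 23, 47, 49] -> [15, 31, -46, 6, -17, 25, -44, 22, 46, 48] -> [15, 31, -17, 25] -> [31, -17, 25]
  [-43, -24, -39, -45, 18, 17, -15, -26, 25] -> [-44, -25, -40, -46, 17, 16, -16, -27, 24] -> [-25, 17, -27] -> [17, -27]
  [14, -24, -42, 8, 4] -> [13, -25, -43, 7, 3] -> [13, -25, -43, 7, 3] -> [-25, -43, 7, 3]
  [31, 12, 8, -25] -> [30, 11, 7, -26] -> [11, 7] -> [7]
  [-2, -30, -44, 36, 33] -> [-3, -31, -45, 35, 32] -> [-3, -31, -45, 35] -> [-31, -45, 35]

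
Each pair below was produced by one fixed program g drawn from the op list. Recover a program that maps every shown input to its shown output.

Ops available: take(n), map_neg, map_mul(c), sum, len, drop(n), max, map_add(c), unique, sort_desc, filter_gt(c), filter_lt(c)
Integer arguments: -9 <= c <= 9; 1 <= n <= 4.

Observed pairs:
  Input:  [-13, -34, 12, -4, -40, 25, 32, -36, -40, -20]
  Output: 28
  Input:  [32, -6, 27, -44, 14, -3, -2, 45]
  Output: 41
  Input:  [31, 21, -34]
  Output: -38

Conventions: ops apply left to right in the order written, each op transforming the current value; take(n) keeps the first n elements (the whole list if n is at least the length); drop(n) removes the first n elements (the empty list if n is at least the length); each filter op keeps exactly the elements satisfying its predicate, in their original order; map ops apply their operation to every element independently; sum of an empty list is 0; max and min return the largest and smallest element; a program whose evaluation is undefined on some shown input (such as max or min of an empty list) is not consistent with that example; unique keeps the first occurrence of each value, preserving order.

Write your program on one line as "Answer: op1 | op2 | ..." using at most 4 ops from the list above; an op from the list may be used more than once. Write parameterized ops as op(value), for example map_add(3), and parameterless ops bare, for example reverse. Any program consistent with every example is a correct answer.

drop(2) | map_add(-4) | max

Check, running the answer program on each example:
  [-13, -34, 12, -4, -40, 25, 32, -36, -40, -20] -> [12, -4, -40, 25, 32, -36, -40, -20] -> [8, -8, -44, 21, 28, -40, -44, -24] -> 28
  [32, -6, 27, -44, 14, -3, -2, 45] -> [27, -44, 14, -3, -2, 45] -> [23, -48, 10, -7, -6, 41] -> 41
  [31, 21, -34] -> [-34] -> [-38] -> -38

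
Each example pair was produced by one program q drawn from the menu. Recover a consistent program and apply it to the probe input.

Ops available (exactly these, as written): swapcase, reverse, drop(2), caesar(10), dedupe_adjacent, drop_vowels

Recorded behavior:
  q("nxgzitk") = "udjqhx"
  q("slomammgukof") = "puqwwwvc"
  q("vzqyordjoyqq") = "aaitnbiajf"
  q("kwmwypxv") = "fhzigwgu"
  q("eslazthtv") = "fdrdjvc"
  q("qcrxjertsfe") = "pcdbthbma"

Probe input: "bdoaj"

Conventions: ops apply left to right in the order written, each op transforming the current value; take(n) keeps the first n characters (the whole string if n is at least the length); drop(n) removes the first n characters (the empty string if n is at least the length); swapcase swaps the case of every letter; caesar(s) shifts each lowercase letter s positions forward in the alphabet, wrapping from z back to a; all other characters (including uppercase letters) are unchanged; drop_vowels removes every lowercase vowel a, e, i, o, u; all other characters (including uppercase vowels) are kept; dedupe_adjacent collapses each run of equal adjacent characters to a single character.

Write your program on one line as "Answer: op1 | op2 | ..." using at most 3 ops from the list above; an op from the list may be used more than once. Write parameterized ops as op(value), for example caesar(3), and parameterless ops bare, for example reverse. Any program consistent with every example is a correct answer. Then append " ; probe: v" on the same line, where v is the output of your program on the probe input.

drop_vowels | reverse | caesar(10) ; probe: "tnl"

Check, running the answer program on each example:
  "nxgzitk" -> "nxgztk" -> "ktzgxn" -> "udjqhx"
  "slomammgukof" -> "slmmmgkf" -> "fkgmmmls" -> "puqwwwvc"
  "vzqyordjoyqq" -> "vzqyrdjyqq" -> "qqyjdryqzv" -> "aaitnbiajf"
  "kwmwypxv" -> "kwmwypxv" -> "vxpywmwk" -> "fhzigwgu"
  "eslazthtv" -> "slzthtv" -> "vthtzls" -> "fdrdjvc"
  "qcrxjertsfe" -> "qcrxjrtsf" -> "fstrjxrcq" -> "pcdbthbma"
  probe: "bdoaj" -> "bdj" -> "jdb" -> "tnl"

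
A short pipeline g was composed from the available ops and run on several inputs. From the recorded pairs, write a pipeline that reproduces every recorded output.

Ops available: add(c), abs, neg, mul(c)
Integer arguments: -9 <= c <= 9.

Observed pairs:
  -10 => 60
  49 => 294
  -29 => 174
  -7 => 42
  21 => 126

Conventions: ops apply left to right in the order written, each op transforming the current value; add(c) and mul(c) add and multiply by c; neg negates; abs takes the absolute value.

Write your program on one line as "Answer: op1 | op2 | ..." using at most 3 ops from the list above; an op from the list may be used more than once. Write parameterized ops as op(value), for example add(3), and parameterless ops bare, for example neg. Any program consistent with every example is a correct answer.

mul(6) | abs

Check, running the answer program on each example:
  -10 -> -60 -> 60
  49 -> 294 -> 294
  -29 -> -174 -> 174
  -7 -> -42 -> 42
  21 -> 126 -> 126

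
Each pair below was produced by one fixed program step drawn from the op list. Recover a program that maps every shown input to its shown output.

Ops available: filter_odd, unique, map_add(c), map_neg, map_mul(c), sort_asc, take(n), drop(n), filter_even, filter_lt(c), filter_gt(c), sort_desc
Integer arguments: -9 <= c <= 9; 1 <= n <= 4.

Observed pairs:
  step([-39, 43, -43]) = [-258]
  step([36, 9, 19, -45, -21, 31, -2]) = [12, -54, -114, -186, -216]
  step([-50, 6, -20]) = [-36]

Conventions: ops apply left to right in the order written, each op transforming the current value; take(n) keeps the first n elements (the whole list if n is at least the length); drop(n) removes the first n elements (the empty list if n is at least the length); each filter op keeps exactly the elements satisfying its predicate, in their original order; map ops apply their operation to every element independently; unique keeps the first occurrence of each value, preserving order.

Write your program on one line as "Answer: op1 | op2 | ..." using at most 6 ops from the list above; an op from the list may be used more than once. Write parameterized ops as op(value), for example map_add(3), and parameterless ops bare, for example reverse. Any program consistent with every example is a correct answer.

filter_gt(-5) | sort_asc | map_mul(-1) | map_mul(-6) | map_neg

Check, running the answer program on each example:
  [-39, 43, -43] -> [43] -> [43] -> [-43] -> [258] -> [-258]
  [36, 9, 19, -45, -21, 31, -2] -> [36, 9, 19, 31, -2] -> [-2, 9, 19, 31, 36] -> [2, -9, -19, -31, -36] -> [-12, 54, 114, 186, 216] -> [12, -54, -114, -186, -216]
  [-50, 6, -20] -> [6] -> [6] -> [-6] -> [36] -> [-36]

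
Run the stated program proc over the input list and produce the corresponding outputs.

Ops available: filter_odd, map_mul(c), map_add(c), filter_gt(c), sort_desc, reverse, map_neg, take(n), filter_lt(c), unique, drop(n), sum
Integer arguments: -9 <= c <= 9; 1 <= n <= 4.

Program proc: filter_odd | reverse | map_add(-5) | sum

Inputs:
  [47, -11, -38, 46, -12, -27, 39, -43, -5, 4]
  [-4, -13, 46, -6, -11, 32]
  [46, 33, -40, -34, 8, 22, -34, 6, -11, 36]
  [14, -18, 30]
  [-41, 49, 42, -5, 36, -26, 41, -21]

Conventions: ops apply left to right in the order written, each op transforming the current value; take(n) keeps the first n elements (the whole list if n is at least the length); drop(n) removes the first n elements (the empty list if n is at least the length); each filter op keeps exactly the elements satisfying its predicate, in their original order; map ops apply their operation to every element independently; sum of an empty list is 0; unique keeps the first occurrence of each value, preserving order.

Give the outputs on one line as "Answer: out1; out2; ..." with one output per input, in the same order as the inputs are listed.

Execution, op by op:
  [47, -11, -38, 46, -12, -27, 39, -43, -5, 4] -> [47, -11, -27, 39, -43, -5] -> [-5, -43, 39, -27, -11, 47] -> [-10, -48, 34, -32, -16, 42] -> -30
  [-4, -13, 46, -6, -11, 32] -> [-13, -11] -> [-11, -13] -> [-16, -18] -> -34
  [46, 33, -40, -34, 8, 22, -34, 6, -11, 36] -> [33, -11] -> [-11, 33] -> [-16, 28] -> 12
  [14, -18, 30] -> [] -> [] -> [] -> 0
  [-41, 49, 42, -5, 36, -26, 41, -21] -> [-41, 49, -5, 41, -21] -> [-21, 41, -5, 49, -41] -> [-26, 36, -10, 44, -46] -> -2

-30; -34; 12; 0; -2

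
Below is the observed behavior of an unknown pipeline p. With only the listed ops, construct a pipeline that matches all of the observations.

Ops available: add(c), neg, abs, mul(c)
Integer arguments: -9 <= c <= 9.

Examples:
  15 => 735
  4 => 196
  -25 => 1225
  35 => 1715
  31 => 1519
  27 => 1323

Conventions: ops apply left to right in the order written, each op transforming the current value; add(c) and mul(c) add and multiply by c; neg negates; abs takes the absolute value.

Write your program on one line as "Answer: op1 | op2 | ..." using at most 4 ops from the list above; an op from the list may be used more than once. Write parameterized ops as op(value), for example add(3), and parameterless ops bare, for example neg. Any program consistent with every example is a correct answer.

mul(-7) | mul(7) | abs

Check, running the answer program on each example:
  15 -> -105 -> -735 -> 735
  4 -> -28 -> -196 -> 196
  -25 -> 175 -> 1225 -> 1225
  35 -> -245 -> -1715 -> 1715
  31 -> -217 -> -1519 -> 1519
  27 -> -189 -> -1323 -> 1323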